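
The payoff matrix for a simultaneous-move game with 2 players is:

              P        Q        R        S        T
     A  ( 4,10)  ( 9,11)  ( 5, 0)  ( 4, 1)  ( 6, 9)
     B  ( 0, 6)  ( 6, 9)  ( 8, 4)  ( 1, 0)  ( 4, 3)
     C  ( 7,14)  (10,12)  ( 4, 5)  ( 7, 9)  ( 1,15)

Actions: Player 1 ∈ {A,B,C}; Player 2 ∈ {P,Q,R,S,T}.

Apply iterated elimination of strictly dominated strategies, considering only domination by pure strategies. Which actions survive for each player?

IESDS → P1:{A,C} P2:{P,Q,T}

P2 drop R (P beats it: A:10>0 B:6>4 C:14>5)
P1 drop B (A beats it: P:4>0 Q:9>6 S:4>1 T:6>4)
P2 drop S (P beats it: A:10>1 C:14>9)
P1→{A,C} P2→{P,Q,T}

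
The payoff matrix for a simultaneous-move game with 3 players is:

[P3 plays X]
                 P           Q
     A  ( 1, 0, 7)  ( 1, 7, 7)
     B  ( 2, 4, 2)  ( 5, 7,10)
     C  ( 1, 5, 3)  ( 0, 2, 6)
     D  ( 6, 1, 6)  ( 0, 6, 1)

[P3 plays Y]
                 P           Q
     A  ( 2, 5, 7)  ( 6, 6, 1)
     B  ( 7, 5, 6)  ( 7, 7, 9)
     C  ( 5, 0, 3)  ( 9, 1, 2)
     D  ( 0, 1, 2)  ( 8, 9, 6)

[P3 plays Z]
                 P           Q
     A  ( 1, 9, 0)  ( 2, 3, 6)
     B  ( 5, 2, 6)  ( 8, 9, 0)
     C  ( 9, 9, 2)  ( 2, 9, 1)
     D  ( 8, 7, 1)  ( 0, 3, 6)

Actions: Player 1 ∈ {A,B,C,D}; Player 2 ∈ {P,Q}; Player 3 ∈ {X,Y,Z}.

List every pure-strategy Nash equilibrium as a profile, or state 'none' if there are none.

NE set: (B,Q,X)

(A,P,X): not NE [P1→D gives 6>1; P2→Q gives 7>0]
(A,P,Y): not NE [P1→B gives 7>2; P2→Q gives 6>5]
(A,P,Z): not NE [P1→C gives 9>1; P3→Y gives 7>0]
(A,Q,X): not NE [P1→B gives 5>1]
(A,Q,Y): not NE [P1→C gives 9>6; P3→X gives 7>1]
(A,Q,Z): not NE [P1→B gives 8>2; P2→P gives 9>3; P3→X gives 7>6]
(B,P,X): not NE [P1→D gives 6>2; P2→Q gives 7>4; P3→Z gives 6>2]
(B,P,Y): not NE [P2→Q gives 7>5]
(B,P,Z): not NE [P1→C gives 9>5; P2→Q gives 9>2]
(B,Q,X): NE
(B,Q,Y): not NE [P1→C gives 9>7; P3→X gives 10>9]
(B,Q,Z): not NE [P3→X gives 10>0]
(C,P,X): not NE [P1→D gives 6>1]
(C,P,Y): not NE [P1→B gives 7>5; P2→Q gives 1>0]
(C,P,Z): not NE [P3→Y gives 3>2]
(C,Q,X): not NE [P1→B gives 5>0; P2→P gives 5>2]
(C,Q,Y): not NE [P3→X gives 6>2]
(C,Q,Z): not NE [P1→B gives 8>2; P3→X gives 6>1]
(D,P,X): not NE [P2→Q gives 6>1]
(D,P,Y): not NE [P1→B gives 7>0; P2→Q gives 9>1; P3→X gives 6>2]
(D,P,Z): not NE [P1→C gives 9>8; P3→X gives 6>1]
(D,Q,X): not NE [P1→B gives 5>0; P3→Z gives 6>1]
(D,Q,Y): not NE [P1→C gives 9>8]
(D,Q,Z): not NE [P1→B gives 8>0; P2→P gives 7>3]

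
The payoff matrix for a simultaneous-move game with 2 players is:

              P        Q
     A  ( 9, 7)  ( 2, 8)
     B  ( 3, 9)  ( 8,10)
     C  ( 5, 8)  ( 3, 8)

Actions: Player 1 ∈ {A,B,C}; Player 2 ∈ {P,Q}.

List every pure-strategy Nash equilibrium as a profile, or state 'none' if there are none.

NE set: (B,Q)

(A,P): not NE [P2→Q gives 8>7]
(A,Q): not NE [P1→B gives 8>2]
(B,P): not NE [P1→A gives 9>3; P2→Q gives 10>9]
(B,Q): NE
(C,P): not NE [P1→A gives 9>5]
(C,Q): not NE [P1→B gives 8>3]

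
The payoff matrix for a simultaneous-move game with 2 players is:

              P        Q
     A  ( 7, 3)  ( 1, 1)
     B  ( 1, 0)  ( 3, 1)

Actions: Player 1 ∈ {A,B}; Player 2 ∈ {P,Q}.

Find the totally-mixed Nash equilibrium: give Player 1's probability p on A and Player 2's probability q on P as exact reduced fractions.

P1 indiff ⇒ q·7+(1-q)·1 = q·1+(1-q)·3 ⇒ q(6) = (1-q)(2) ⇒ q = 1/4
P2 indiff ⇒ p·3+(1-p)·0 = p·1+(1-p)·1 ⇒ p(2) = (1-p)(1) ⇒ p = 1/3

(p,q) = (1/3, 1/4)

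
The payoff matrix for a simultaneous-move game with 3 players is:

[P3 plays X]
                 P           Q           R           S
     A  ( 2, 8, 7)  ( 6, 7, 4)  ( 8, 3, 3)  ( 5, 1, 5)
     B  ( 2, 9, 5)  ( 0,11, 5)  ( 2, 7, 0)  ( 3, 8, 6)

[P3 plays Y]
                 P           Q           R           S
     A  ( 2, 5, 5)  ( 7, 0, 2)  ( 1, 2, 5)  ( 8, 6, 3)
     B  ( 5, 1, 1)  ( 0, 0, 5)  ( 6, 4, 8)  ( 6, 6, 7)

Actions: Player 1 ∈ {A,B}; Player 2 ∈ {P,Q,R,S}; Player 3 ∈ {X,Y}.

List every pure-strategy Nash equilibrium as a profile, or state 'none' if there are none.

Nash profiles: (A,P,X)

(A,P,X): NE
(A,P,Y): not NE [P1→B gives 5>2; P2→S gives 6>5; P3→X gives 7>5]
(A,Q,X): not NE [P2→P gives 8>7]
(A,Q,Y): not NE [P2→S gives 6>0; P3→X gives 4>2]
(A,R,X): not NE [P2→P gives 8>3; P3→Y gives 5>3]
(A,R,Y): not NE [P1→B gives 6>1; P2→S gives 6>2]
(A,S,X): not NE [P2→P gives 8>1]
(A,S,Y): not NE [P3→X gives 5>3]
(B,P,X): not NE [P2→Q gives 11>9]
(B,P,Y): not NE [P2→S gives 6>1; P3→X gives 5>1]
(B,Q,X): not NE [P1→A gives 6>0]
(B,Q,Y): not NE [P1→A gives 7>0; P2→S gives 6>0]
(B,R,X): not NE [P1→A gives 8>2; P2→Q gives 11>7; P3→Y gives 8>0]
(B,R,Y): not NE [P2→S gives 6>4]
(B,S,X): not NE [P1→A gives 5>3; P2→Q gives 11>8; P3→Y gives 7>6]
(B,S,Y): not NE [P1→A gives 8>6]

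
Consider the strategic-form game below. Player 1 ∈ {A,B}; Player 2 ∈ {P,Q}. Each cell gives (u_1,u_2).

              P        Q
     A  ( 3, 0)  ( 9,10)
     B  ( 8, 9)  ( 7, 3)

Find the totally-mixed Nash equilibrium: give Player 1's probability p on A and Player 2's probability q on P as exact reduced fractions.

P1 indiff ⇒ q·3+(1-q)·9 = q·8+(1-q)·7 ⇒ q(-5) = (1-q)(-2) ⇒ q = 2/7
P2 indiff ⇒ p·0+(1-p)·9 = p·10+(1-p)·3 ⇒ p(-10) = (1-p)(-6) ⇒ p = 3/8

P1 mixes 3/8 on A; P2 mixes 2/7 on P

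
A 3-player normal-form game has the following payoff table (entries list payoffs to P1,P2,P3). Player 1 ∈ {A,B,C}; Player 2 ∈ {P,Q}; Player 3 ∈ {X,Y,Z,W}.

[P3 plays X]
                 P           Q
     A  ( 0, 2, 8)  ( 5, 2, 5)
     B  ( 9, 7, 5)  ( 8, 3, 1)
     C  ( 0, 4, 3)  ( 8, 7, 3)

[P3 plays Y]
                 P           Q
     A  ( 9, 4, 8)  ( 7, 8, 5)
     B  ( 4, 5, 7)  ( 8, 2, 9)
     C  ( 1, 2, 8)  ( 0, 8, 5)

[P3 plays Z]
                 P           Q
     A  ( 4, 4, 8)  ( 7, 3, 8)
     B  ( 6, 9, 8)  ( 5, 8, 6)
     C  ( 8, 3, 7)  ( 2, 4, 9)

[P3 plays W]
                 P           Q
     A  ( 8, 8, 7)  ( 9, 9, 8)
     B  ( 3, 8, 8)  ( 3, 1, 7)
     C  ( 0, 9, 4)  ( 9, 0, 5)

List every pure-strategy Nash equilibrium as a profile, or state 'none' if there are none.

(A,P,X): not NE [P1→B gives 9>0]
(A,P,Y): not NE [P2→Q gives 8>4]
(A,P,Z): not NE [P1→C gives 8>4]
(A,P,W): not NE [P2→Q gives 9>8; P3→Z gives 8>7]
(A,Q,X): not NE [P1→C gives 8>5; P3→W gives 8>5]
(A,Q,Y): not NE [P1→B gives 8>7; P3→W gives 8>5]
(A,Q,Z): not NE [P2→P gives 4>3]
(A,Q,W): NE
(B,P,X): not NE [P3→W gives 8>5]
(B,P,Y): not NE [P1→A gives 9>4; P3→W gives 8>7]
(B,P,Z): not NE [P1→C gives 8>6]
(B,P,W): not NE [P1→A gives 8>3]
(B,Q,X): not NE [P2→P gives 7>3; P3→Y gives 9>1]
(B,Q,Y): not NE [P2→P gives 5>2]
(B,Q,Z): not NE [P1→A gives 7>5; P2→P gives 9>8; P3→Y gives 9>6]
(B,Q,W): not NE [P1→C gives 9>3; P2→P gives 8>1; P3→Y gives 9>7]
(C,P,X): not NE [P1→B gives 9>0; P2→Q gives 7>4; P3→Y gives 8>3]
(C,P,Y): not NE [P1→A gives 9>1; P2→Q gives 8>2]
(C,P,Z): not NE [P2→Q gives 4>3; P3→Y gives 8>7]
(C,P,W): not NE [P1→A gives 8>0; P3→Y gives 8>4]
(C,Q,X): not NE [P3→Z gives 9>3]
(C,Q,Y): not NE [P1→B gives 8>0; P3→Z gives 9>5]
(C,Q,Z): not NE [P1→A gives 7>2]
(C,Q,W): not NE [P2→P gives 9>0; P3→Z gives 9>5]

PSNE = {(A,Q,W)}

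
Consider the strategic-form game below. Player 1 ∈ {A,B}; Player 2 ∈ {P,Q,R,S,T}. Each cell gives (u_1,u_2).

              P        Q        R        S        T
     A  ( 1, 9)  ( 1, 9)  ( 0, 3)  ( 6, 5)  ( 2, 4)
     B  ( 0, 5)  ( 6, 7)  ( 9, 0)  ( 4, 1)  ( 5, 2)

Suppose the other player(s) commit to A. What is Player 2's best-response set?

u_2(P vs A) = 9
u_2(Q vs A) = 9
u_2(R vs A) = 3
u_2(S vs A) = 5
u_2(T vs A) = 4
max payoff 9 at {P,Q}

BR_2 = {P,Q}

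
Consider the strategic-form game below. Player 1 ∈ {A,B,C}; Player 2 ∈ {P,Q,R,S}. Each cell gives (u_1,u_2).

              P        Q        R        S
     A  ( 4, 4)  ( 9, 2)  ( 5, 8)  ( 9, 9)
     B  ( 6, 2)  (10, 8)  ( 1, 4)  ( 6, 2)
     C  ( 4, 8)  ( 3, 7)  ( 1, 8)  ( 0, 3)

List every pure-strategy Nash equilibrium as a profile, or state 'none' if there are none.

NE set: (A,S), (B,Q)

(A,P): not NE [P1→B gives 6>4; P2→S gives 9>4]
(A,Q): not NE [P1→B gives 10>9; P2→S gives 9>2]
(A,R): not NE [P2→S gives 9>8]
(A,S): NE
(B,P): not NE [P2→Q gives 8>2]
(B,Q): NE
(B,R): not NE [P1→A gives 5>1; P2→Q gives 8>4]
(B,S): not NE [P1→A gives 9>6; P2→Q gives 8>2]
(C,P): not NE [P1→B gives 6>4]
(C,Q): not NE [P1→B gives 10>3; P2→R gives 8>7]
(C,R): not NE [P1→A gives 5>1]
(C,S): not NE [P1→A gives 9>0; P2→R gives 8>3]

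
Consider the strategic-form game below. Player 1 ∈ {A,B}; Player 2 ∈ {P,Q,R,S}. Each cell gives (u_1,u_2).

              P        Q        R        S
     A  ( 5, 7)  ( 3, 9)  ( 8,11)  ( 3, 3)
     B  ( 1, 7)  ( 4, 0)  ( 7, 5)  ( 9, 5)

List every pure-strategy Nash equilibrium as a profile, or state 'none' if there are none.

(A,P): not NE [P2→R gives 11>7]
(A,Q): not NE [P1→B gives 4>3; P2→R gives 11>9]
(A,R): NE
(A,S): not NE [P1→B gives 9>3; P2→R gives 11>3]
(B,P): not NE [P1→A gives 5>1]
(B,Q): not NE [P2→P gives 7>0]
(B,R): not NE [P1→A gives 8>7; P2→P gives 7>5]
(B,S): not NE [P2→P gives 7>5]

NE set: (A,R)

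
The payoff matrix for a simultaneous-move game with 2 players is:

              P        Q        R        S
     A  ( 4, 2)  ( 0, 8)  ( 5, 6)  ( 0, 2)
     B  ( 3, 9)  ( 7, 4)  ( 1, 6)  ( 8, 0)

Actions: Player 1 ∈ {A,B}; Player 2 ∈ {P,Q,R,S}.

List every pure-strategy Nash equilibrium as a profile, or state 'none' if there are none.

(A,P): not NE [P2→Q gives 8>2]
(A,Q): not NE [P1→B gives 7>0]
(A,R): not NE [P2→Q gives 8>6]
(A,S): not NE [P1→B gives 8>0; P2→Q gives 8>2]
(B,P): not NE [P1→A gives 4>3]
(B,Q): not NE [P2→P gives 9>4]
(B,R): not NE [P1→A gives 5>1; P2→P gives 9>6]
(B,S): not NE [P2→P gives 9>0]

Equilibria: none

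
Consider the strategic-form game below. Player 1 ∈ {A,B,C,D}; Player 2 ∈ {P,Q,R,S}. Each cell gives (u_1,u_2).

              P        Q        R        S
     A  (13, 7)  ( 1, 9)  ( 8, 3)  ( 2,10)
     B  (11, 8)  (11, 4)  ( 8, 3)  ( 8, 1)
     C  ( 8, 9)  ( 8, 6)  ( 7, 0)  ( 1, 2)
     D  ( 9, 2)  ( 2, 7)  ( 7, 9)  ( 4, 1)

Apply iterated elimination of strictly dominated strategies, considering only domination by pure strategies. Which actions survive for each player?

Remaining: P1:{A,B} P2:{P,Q,S}

P1 drop C (B beats it: P:11>8 Q:11>8 R:8>7 S:8>1)
P1 drop D (B beats it: P:11>9 Q:11>2 R:8>7 S:8>4)
P2 drop R (P beats it: A:7>3 B:8>3)
P1→{A,B} P2→{P,Q,S}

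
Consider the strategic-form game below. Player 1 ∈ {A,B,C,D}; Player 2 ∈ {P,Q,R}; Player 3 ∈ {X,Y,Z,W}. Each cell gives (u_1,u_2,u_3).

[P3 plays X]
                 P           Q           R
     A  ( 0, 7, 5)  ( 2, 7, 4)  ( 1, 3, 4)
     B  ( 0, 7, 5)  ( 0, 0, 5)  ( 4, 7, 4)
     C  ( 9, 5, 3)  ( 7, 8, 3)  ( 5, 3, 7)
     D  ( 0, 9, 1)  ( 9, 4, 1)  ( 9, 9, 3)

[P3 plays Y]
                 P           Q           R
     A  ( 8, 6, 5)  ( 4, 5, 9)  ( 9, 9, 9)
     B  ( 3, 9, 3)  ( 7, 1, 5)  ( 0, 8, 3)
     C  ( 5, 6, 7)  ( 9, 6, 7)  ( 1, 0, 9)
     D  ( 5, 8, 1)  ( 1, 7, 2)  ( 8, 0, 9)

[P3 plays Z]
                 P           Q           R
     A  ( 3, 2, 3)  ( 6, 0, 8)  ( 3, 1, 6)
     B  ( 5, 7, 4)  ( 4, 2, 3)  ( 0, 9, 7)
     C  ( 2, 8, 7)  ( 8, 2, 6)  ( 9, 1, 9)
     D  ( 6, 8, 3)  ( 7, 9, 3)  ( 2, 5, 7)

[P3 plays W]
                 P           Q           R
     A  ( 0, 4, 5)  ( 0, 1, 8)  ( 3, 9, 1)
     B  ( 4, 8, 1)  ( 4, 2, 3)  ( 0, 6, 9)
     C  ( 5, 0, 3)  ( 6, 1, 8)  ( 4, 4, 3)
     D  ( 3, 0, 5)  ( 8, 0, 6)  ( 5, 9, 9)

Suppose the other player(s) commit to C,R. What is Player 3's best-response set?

u_3(X vs C,R) = 7
u_3(Y vs C,R) = 9
u_3(Z vs C,R) = 9
u_3(W vs C,R) = 3
max payoff 9 at {Y,Z}

P3 best: {Y,Z}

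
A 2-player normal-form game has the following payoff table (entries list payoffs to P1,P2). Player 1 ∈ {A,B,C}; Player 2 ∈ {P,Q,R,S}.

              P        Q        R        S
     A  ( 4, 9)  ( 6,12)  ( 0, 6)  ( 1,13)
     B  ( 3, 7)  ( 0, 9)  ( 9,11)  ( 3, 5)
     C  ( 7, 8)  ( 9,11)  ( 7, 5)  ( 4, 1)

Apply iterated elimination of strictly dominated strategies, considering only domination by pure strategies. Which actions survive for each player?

P1 drop A (C beats it: P:7>4 Q:9>6 R:7>0 S:4>1)
P2 drop P (Q beats it: B:9>7 C:11>8)
P2 drop S (Q beats it: B:9>5 C:11>1)
P1→{B,C} P2→{Q,R}

IESDS → P1:{B,C} P2:{Q,R}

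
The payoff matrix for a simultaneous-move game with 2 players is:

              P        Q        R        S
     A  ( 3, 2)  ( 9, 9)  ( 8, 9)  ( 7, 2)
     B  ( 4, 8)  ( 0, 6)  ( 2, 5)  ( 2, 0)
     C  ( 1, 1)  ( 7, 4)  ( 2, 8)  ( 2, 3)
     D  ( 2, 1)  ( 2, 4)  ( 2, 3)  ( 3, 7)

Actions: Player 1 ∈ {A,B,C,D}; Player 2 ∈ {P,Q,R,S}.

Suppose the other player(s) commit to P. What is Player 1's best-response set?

BR_1 = {B}

u_1(A vs P) = 3
u_1(B vs P) = 4
u_1(C vs P) = 1
u_1(D vs P) = 2
max payoff 4 at {B}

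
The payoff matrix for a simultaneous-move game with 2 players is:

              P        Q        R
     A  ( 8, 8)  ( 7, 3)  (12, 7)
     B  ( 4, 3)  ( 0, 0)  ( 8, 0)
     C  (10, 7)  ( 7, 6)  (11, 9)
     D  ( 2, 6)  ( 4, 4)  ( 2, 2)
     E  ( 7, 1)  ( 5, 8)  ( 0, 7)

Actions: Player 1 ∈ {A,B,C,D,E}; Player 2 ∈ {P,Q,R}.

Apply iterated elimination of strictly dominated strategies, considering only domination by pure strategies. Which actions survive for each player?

IESDS → P1:{A,C} P2:{P,R}

P1 drop B (A beats it: P:8>4 Q:7>0 R:12>8)
P1 drop D (A beats it: P:8>2 Q:7>4 R:12>2)
P1 drop E (A beats it: P:8>7 Q:7>5 R:12>0)
P2 drop Q (P beats it: A:8>3 C:7>6)
P1→{A,C} P2→{P,R}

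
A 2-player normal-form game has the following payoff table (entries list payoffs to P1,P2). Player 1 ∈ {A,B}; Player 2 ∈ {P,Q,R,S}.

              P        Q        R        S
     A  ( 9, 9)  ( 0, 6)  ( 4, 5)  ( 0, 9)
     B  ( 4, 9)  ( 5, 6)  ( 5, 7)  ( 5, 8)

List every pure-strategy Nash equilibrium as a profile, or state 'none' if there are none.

NE set: (A,P)

(A,P): NE
(A,Q): not NE [P1→B gives 5>0; P2→S gives 9>6]
(A,R): not NE [P1→B gives 5>4; P2→S gives 9>5]
(A,S): not NE [P1→B gives 5>0]
(B,P): not NE [P1→A gives 9>4]
(B,Q): not NE [P2→P gives 9>6]
(B,R): not NE [P2→P gives 9>7]
(B,S): not NE [P2→P gives 9>8]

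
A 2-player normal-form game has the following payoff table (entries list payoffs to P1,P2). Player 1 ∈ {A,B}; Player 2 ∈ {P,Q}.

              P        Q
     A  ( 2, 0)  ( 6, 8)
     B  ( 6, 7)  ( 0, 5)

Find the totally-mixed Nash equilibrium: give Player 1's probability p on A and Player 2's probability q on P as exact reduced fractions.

P1 mixes 1/5 on A; P2 mixes 3/5 on P

P1 indiff ⇒ q·2+(1-q)·6 = q·6+(1-q)·0 ⇒ q(-4) = (1-q)(-6) ⇒ q = 3/5
P2 indiff ⇒ p·0+(1-p)·7 = p·8+(1-p)·5 ⇒ p(-8) = (1-p)(-2) ⇒ p = 1/5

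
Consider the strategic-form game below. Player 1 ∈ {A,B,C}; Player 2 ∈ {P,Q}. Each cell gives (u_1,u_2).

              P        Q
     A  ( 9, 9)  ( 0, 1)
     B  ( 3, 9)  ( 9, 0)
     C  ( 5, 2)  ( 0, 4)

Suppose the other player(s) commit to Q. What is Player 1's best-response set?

P1 best: {B}

u_1(A vs Q) = 0
u_1(B vs Q) = 9
u_1(C vs Q) = 0
max payoff 9 at {B}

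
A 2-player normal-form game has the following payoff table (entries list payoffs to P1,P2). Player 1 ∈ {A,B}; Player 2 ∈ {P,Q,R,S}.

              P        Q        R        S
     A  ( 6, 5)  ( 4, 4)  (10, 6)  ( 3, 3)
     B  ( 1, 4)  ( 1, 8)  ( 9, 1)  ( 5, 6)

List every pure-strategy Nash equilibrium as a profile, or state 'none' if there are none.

NE set: (A,R)

(A,P): not NE [P2→R gives 6>5]
(A,Q): not NE [P2→R gives 6>4]
(A,R): NE
(A,S): not NE [P1→B gives 5>3; P2→R gives 6>3]
(B,P): not NE [P1→A gives 6>1; P2→Q gives 8>4]
(B,Q): not NE [P1→A gives 4>1]
(B,R): not NE [P1→A gives 10>9; P2→Q gives 8>1]
(B,S): not NE [P2→Q gives 8>6]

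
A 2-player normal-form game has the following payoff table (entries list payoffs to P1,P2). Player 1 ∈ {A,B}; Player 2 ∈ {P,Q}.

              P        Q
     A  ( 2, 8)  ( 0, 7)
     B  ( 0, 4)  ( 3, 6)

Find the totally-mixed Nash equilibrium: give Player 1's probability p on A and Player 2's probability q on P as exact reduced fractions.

P1 mixes 2/3 on A; P2 mixes 3/5 on P

P1 indiff ⇒ q·2+(1-q)·0 = q·0+(1-q)·3 ⇒ q(2) = (1-q)(3) ⇒ q = 3/5
P2 indiff ⇒ p·8+(1-p)·4 = p·7+(1-p)·6 ⇒ p(1) = (1-p)(2) ⇒ p = 2/3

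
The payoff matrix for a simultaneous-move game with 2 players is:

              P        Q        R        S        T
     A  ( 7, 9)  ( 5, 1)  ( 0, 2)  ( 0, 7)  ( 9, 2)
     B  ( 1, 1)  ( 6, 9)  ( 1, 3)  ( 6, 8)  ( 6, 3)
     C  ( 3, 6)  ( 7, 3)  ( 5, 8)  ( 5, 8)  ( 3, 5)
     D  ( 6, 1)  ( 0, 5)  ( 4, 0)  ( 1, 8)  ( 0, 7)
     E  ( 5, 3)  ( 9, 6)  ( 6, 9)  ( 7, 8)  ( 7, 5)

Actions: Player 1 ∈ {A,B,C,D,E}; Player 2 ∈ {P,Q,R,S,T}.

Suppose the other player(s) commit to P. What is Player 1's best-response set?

P1 best: {A}

u_1(A vs P) = 7
u_1(B vs P) = 1
u_1(C vs P) = 3
u_1(D vs P) = 6
u_1(E vs P) = 5
max payoff 7 at {A}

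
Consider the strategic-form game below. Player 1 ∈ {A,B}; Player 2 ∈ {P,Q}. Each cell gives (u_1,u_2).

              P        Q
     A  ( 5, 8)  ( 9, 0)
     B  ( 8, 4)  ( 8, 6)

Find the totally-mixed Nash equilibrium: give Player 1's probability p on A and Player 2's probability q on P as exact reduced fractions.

P1 indiff ⇒ q·5+(1-q)·9 = q·8+(1-q)·8 ⇒ q(-3) = (1-q)(-1) ⇒ q = 1/4
P2 indiff ⇒ p·8+(1-p)·4 = p·0+(1-p)·6 ⇒ p(8) = (1-p)(2) ⇒ p = 1/5

P1 mixes 1/5 on A; P2 mixes 1/4 on P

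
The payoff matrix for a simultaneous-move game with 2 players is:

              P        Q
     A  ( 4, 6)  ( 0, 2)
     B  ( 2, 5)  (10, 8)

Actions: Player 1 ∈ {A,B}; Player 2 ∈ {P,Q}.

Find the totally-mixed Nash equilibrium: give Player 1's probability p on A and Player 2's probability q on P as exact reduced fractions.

(p,q) = (3/7, 5/6)

P1 indiff ⇒ q·4+(1-q)·0 = q·2+(1-q)·10 ⇒ q(2) = (1-q)(10) ⇒ q = 5/6
P2 indiff ⇒ p·6+(1-p)·5 = p·2+(1-p)·8 ⇒ p(4) = (1-p)(3) ⇒ p = 3/7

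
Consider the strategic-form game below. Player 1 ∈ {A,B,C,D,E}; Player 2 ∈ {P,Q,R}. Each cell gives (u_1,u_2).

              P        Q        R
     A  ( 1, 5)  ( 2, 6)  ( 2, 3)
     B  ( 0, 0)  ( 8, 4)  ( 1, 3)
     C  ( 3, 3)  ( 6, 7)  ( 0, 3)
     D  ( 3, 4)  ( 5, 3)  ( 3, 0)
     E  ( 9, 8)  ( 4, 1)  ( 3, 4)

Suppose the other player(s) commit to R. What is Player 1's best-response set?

BR_1 = {D,E}

u_1(A vs R) = 2
u_1(B vs R) = 1
u_1(C vs R) = 0
u_1(D vs R) = 3
u_1(E vs R) = 3
max payoff 3 at {D,E}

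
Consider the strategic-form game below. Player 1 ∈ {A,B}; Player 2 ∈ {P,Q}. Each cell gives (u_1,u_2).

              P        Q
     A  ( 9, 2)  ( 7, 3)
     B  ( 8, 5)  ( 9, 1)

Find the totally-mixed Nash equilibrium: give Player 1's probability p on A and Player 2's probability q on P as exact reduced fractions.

P1 mixes 4/5 on A; P2 mixes 2/3 on P

P1 indiff ⇒ q·9+(1-q)·7 = q·8+(1-q)·9 ⇒ q(1) = (1-q)(2) ⇒ q = 2/3
P2 indiff ⇒ p·2+(1-p)·5 = p·3+(1-p)·1 ⇒ p(-1) = (1-p)(-4) ⇒ p = 4/5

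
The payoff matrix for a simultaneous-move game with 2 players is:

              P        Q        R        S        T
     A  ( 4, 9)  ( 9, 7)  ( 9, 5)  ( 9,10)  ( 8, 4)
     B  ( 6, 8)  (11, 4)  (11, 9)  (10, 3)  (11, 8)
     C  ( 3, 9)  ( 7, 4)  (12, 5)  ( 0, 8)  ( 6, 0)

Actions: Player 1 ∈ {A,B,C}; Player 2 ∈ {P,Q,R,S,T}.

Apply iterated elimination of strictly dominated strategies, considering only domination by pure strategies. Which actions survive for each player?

P1 drop A (B beats it: P:6>4 Q:11>9 R:11>9 S:10>9 T:11>8)
P2 drop Q (P beats it: B:8>4 C:9>4)
P2 drop S (P beats it: B:8>3 C:9>8)
P2 drop T (R beats it: B:9>8 C:5>0)
P1→{B,C} P2→{P,R}

IESDS → P1:{B,C} P2:{P,R}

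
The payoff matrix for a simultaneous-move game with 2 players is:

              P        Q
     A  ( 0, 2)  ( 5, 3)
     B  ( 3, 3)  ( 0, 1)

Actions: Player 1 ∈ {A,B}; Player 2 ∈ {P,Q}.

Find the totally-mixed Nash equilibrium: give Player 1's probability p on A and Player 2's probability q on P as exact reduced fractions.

p=2/3, q=5/8

P1 indiff ⇒ q·0+(1-q)·5 = q·3+(1-q)·0 ⇒ q(-3) = (1-q)(-5) ⇒ q = 5/8
P2 indiff ⇒ p·2+(1-p)·3 = p·3+(1-p)·1 ⇒ p(-1) = (1-p)(-2) ⇒ p = 2/3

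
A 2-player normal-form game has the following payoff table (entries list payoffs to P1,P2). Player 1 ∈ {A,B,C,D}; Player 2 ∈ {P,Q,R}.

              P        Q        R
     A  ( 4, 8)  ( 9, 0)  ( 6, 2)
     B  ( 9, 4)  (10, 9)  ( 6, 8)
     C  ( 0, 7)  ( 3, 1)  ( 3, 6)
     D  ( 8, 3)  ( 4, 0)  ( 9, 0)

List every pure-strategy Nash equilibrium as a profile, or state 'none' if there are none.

NE set: (B,Q)

(A,P): not NE [P1→B gives 9>4]
(A,Q): not NE [P1→B gives 10>9; P2→P gives 8>0]
(A,R): not NE [P1→D gives 9>6; P2→P gives 8>2]
(B,P): not NE [P2→Q gives 9>4]
(B,Q): NE
(B,R): not NE [P1→D gives 9>6; P2→Q gives 9>8]
(C,P): not NE [P1→B gives 9>0]
(C,Q): not NE [P1→B gives 10>3; P2→P gives 7>1]
(C,R): not NE [P1→D gives 9>3; P2→P gives 7>6]
(D,P): not NE [P1→B gives 9>8]
(D,Q): not NE [P1→B gives 10>4; P2→P gives 3>0]
(D,R): not NE [P2→P gives 3>0]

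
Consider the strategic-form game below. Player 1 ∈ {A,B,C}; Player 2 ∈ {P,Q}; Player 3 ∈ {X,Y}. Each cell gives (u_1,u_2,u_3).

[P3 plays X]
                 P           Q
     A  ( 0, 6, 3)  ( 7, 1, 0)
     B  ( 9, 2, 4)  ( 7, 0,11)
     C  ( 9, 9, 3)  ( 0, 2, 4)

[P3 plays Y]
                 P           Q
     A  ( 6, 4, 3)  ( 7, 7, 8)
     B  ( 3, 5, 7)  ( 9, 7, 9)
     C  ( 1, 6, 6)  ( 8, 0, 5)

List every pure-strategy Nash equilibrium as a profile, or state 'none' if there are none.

PSNE: ∅

(A,P,X): not NE [P1→C gives 9>0]
(A,P,Y): not NE [P2→Q gives 7>4]
(A,Q,X): not NE [P2→P gives 6>1; P3→Y gives 8>0]
(A,Q,Y): not NE [P1→B gives 9>7]
(B,P,X): not NE [P3→Y gives 7>4]
(B,P,Y): not NE [P1→A gives 6>3; P2→Q gives 7>5]
(B,Q,X): not NE [P2→P gives 2>0]
(B,Q,Y): not NE [P3→X gives 11>9]
(C,P,X): not NE [P3→Y gives 6>3]
(C,P,Y): not NE [P1→A gives 6>1]
(C,Q,X): not NE [P1→B gives 7>0; P2→P gives 9>2; P3→Y gives 5>4]
(C,Q,Y): not NE [P1→B gives 9>8; P2→P gives 6>0]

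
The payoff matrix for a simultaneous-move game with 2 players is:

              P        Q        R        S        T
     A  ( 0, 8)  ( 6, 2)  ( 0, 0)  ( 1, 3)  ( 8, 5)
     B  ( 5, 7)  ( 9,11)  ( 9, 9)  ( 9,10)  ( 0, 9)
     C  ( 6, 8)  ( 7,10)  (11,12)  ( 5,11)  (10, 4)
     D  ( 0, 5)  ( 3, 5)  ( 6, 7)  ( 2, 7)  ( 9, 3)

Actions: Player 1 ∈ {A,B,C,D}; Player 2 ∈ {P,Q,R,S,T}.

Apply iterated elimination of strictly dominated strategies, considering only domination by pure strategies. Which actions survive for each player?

Remaining: P1:{B,C} P2:{Q,R,S}

P1 drop A (C beats it: P:6>0 Q:7>6 R:11>0 S:5>1 T:10>8)
P1 drop D (C beats it: P:6>0 Q:7>3 R:11>6 S:5>2 T:10>9)
P2 drop P (Q beats it: B:11>7 C:10>8)
P2 drop T (Q beats it: B:11>9 C:10>4)
P1→{B,C} P2→{Q,R,S}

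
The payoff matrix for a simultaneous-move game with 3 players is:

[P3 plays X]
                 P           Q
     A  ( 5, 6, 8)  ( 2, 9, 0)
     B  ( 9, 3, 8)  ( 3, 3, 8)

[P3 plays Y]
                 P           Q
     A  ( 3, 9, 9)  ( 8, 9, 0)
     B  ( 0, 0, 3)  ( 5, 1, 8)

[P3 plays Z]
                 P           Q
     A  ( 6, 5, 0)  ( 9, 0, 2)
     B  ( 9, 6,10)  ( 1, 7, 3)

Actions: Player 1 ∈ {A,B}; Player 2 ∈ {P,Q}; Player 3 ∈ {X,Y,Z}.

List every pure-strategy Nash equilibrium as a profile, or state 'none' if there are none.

(A,P,X): not NE [P1→B gives 9>5; P2→Q gives 9>6; P3→Y gives 9>8]
(A,P,Y): NE
(A,P,Z): not NE [P1→B gives 9>6; P3→Y gives 9>0]
(A,Q,X): not NE [P1→B gives 3>2; P3→Z gives 2>0]
(A,Q,Y): not NE [P3→Z gives 2>0]
(A,Q,Z): not NE [P2→P gives 5>0]
(B,P,X): not NE [P3→Z gives 10>8]
(B,P,Y): not NE [P1→A gives 3>0; P2→Q gives 1>0; P3→Z gives 10>3]
(B,P,Z): not NE [P2→Q gives 7>6]
(B,Q,X): NE
(B,Q,Y): not NE [P1→A gives 8>5]
(B,Q,Z): not NE [P1→A gives 9>1; P3→Y gives 8>3]

NE set: (A,P,Y), (B,Q,X)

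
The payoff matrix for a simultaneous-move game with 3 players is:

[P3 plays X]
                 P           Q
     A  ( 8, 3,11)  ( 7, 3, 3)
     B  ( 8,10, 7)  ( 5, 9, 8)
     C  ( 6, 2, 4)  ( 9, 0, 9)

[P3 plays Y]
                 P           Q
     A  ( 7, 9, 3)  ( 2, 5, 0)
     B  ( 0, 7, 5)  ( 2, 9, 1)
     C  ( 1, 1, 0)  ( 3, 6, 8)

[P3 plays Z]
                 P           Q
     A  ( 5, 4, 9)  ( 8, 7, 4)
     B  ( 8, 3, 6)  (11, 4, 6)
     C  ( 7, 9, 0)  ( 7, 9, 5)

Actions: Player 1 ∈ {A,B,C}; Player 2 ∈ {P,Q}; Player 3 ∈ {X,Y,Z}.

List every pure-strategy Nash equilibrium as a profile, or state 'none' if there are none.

(A,P,X): NE
(A,P,Y): not NE [P3→X gives 11>3]
(A,P,Z): not NE [P1→B gives 8>5; P2→Q gives 7>4; P3→X gives 11>9]
(A,Q,X): not NE [P1→C gives 9>7; P3→Z gives 4>3]
(A,Q,Y): not NE [P1→C gives 3>2; P2→P gives 9>5; P3→Z gives 4>0]
(A,Q,Z): not NE [P1→B gives 11>8]
(B,P,X): NE
(B,P,Y): not NE [P1→A gives 7>0; P2→Q gives 9>7; P3→X gives 7>5]
(B,P,Z): not NE [P2→Q gives 4>3; P3→X gives 7>6]
(B,Q,X): not NE [P1→C gives 9>5; P2→P gives 10>9]
(B,Q,Y): not NE [P1→C gives 3>2; P3→X gives 8>1]
(B,Q,Z): not NE [P3→X gives 8>6]
(C,P,X): not NE [P1→B gives 8>6]
(C,P,Y): not NE [P1→A gives 7>1; P2→Q gives 6>1; P3→X gives 4>0]
(C,P,Z): not NE [P1→B gives 8>7; P3→X gives 4>0]
(C,Q,X): not NE [P2→P gives 2>0]
(C,Q,Y): not NE [P3→X gives 9>8]
(C,Q,Z): not NE [P1→B gives 11>7; P3→X gives 9>5]

Nash profiles: (A,P,X), (B,P,X)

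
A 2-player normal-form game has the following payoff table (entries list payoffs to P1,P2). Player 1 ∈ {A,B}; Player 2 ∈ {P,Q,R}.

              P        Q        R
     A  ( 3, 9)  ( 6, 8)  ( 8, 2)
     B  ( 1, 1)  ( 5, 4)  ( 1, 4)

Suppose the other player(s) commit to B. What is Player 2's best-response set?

u_2(P vs B) = 1
u_2(Q vs B) = 4
u_2(R vs B) = 4
max payoff 4 at {Q,R}

BR_2 = {Q,R}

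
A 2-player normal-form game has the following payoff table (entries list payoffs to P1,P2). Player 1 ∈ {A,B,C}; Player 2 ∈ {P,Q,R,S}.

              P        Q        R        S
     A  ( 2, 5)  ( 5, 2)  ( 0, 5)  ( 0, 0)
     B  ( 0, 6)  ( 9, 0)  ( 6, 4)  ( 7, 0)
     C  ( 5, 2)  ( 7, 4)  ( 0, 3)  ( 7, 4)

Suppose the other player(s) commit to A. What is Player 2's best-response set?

u_2(P vs A) = 5
u_2(Q vs A) = 2
u_2(R vs A) = 5
u_2(S vs A) = 0
max payoff 5 at {P,R}

P2 best: {P,R}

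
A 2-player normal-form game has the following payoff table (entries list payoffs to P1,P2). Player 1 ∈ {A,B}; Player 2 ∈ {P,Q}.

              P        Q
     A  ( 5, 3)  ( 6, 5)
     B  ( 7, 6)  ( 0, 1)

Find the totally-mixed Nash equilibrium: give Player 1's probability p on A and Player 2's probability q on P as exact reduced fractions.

(p,q) = (5/7, 3/4)

P1 indiff ⇒ q·5+(1-q)·6 = q·7+(1-q)·0 ⇒ q(-2) = (1-q)(-6) ⇒ q = 3/4
P2 indiff ⇒ p·3+(1-p)·6 = p·5+(1-p)·1 ⇒ p(-2) = (1-p)(-5) ⇒ p = 5/7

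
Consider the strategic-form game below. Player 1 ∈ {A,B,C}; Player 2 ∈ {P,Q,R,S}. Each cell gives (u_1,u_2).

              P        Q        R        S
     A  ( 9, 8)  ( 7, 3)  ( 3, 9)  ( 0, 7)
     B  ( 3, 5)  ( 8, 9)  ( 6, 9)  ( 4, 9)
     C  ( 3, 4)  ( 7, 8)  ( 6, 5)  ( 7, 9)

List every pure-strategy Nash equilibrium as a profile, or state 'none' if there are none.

(A,P): not NE [P2→R gives 9>8]
(A,Q): not NE [P1→B gives 8>7; P2→R gives 9>3]
(A,R): not NE [P1→C gives 6>3]
(A,S): not NE [P1→C gives 7>0; P2→R gives 9>7]
(B,P): not NE [P1→A gives 9>3; P2→S gives 9>5]
(B,Q): NE
(B,R): NE
(B,S): not NE [P1→C gives 7>4]
(C,P): not NE [P1→A gives 9>3; P2→S gives 9>4]
(C,Q): not NE [P1→B gives 8>7; P2→S gives 9>8]
(C,R): not NE [P2→S gives 9>5]
(C,S): NE

Nash profiles: (B,Q), (B,R), (C,S)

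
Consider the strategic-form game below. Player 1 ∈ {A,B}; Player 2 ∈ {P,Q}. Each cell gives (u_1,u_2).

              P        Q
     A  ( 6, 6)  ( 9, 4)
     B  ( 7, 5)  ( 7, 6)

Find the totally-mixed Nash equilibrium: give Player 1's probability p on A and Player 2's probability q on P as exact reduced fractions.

P1 indiff ⇒ q·6+(1-q)·9 = q·7+(1-q)·7 ⇒ q(-1) = (1-q)(-2) ⇒ q = 2/3
P2 indiff ⇒ p·6+(1-p)·5 = p·4+(1-p)·6 ⇒ p(2) = (1-p)(1) ⇒ p = 1/3

P1 mixes 1/3 on A; P2 mixes 2/3 on P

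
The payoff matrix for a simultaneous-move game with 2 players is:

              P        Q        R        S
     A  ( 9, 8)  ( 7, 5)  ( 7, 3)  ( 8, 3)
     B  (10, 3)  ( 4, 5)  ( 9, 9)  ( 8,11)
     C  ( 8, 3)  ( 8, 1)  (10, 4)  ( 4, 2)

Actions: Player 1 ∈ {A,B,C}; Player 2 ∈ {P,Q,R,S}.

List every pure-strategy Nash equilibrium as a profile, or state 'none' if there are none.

(A,P): not NE [P1→B gives 10>9]
(A,Q): not NE [P1→C gives 8>7; P2→P gives 8>5]
(A,R): not NE [P1→C gives 10>7; P2→P gives 8>3]
(A,S): not NE [P2→P gives 8>3]
(B,P): not NE [P2→S gives 11>3]
(B,Q): not NE [P1→C gives 8>4; P2→S gives 11>5]
(B,R): not NE [P1→C gives 10>9; P2→S gives 11>9]
(B,S): NE
(C,P): not NE [P1→B gives 10>8; P2→R gives 4>3]
(C,Q): not NE [P2→R gives 4>1]
(C,R): NE
(C,S): not NE [P1→B gives 8>4; P2→R gives 4>2]

Nash profiles: (B,S), (C,R)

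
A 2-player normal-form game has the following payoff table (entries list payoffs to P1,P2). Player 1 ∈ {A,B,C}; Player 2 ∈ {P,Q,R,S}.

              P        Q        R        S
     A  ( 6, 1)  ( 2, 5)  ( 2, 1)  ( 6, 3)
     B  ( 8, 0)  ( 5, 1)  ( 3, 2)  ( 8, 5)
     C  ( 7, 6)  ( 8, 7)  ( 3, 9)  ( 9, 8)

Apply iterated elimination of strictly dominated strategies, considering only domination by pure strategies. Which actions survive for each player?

P1 drop A (B beats it: P:8>6 Q:5>2 R:3>2 S:8>6)
P2 drop P (Q beats it: B:1>0 C:7>6)
P2 drop Q (R beats it: B:2>1 C:9>7)
P1→{B,C} P2→{R,S}

Remaining: P1:{B,C} P2:{R,S}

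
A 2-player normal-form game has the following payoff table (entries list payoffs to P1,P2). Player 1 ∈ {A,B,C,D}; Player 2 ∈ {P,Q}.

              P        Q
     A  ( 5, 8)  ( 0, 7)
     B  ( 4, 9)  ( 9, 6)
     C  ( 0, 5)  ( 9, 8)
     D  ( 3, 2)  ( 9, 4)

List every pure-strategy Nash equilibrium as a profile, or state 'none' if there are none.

(A,P): NE
(A,Q): not NE [P1→D gives 9>0; P2→P gives 8>7]
(B,P): not NE [P1→A gives 5>4]
(B,Q): not NE [P2→P gives 9>6]
(C,P): not NE [P1→A gives 5>0; P2→Q gives 8>5]
(C,Q): NE
(D,P): not NE [P1→A gives 5>3; P2→Q gives 4>2]
(D,Q): NE

Nash profiles: (A,P), (C,Q), (D,Q)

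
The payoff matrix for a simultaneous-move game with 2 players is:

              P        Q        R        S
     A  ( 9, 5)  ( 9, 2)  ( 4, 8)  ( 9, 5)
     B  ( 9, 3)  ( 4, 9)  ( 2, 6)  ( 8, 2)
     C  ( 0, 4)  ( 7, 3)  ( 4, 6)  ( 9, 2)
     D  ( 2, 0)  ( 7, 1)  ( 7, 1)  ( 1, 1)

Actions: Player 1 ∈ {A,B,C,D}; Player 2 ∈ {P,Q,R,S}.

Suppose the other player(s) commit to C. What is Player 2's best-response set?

u_2(P vs C) = 4
u_2(Q vs C) = 3
u_2(R vs C) = 6
u_2(S vs C) = 2
max payoff 6 at {R}

BR_2 = {R}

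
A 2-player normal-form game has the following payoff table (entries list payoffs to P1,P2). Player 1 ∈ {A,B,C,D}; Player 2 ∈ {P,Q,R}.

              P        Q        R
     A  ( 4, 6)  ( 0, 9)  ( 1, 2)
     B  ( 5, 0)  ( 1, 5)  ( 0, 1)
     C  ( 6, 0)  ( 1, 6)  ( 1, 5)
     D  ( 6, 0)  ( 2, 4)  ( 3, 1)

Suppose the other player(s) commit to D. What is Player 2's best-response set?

P2 best: {Q}

u_2(P vs D) = 0
u_2(Q vs D) = 4
u_2(R vs D) = 1
max payoff 4 at {Q}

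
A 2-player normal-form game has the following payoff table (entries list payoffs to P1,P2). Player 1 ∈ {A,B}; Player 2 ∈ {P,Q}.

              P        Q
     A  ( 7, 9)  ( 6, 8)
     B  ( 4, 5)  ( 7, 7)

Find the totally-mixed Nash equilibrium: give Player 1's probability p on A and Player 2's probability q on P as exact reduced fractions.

P1 indiff ⇒ q·7+(1-q)·6 = q·4+(1-q)·7 ⇒ q(3) = (1-q)(1) ⇒ q = 1/4
P2 indiff ⇒ p·9+(1-p)·5 = p·8+(1-p)·7 ⇒ p(1) = (1-p)(2) ⇒ p = 2/3

p=2/3, q=1/4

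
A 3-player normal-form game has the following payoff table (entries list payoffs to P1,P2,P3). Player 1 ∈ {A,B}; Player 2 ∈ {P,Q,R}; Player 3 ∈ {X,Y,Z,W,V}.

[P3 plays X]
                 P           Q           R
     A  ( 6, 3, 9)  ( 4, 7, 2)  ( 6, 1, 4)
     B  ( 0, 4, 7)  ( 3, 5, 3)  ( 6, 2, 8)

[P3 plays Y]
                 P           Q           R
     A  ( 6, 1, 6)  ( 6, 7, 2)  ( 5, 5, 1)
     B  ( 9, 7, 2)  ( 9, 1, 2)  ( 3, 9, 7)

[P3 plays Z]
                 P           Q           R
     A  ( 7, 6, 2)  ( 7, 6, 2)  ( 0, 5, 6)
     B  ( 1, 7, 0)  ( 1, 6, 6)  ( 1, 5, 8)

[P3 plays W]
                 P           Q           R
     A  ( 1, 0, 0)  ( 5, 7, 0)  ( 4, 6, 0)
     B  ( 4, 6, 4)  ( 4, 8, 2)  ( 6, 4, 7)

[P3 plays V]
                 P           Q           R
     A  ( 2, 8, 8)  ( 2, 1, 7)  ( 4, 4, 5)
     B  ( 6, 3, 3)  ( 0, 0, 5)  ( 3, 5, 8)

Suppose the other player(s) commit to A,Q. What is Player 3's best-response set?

argmax u_3 = {V}

u_3(X vs A,Q) = 2
u_3(Y vs A,Q) = 2
u_3(Z vs A,Q) = 2
u_3(W vs A,Q) = 0
u_3(V vs A,Q) = 7
max payoff 7 at {V}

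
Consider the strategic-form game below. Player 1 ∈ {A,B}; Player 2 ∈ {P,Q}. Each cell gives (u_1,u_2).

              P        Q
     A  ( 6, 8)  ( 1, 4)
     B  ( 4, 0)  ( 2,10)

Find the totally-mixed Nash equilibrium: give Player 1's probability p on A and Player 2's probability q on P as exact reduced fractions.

P1 indiff ⇒ q·6+(1-q)·1 = q·4+(1-q)·2 ⇒ q(2) = (1-q)(1) ⇒ q = 1/3
P2 indiff ⇒ p·8+(1-p)·0 = p·4+(1-p)·10 ⇒ p(4) = (1-p)(10) ⇒ p = 5/7

p=5/7, q=1/3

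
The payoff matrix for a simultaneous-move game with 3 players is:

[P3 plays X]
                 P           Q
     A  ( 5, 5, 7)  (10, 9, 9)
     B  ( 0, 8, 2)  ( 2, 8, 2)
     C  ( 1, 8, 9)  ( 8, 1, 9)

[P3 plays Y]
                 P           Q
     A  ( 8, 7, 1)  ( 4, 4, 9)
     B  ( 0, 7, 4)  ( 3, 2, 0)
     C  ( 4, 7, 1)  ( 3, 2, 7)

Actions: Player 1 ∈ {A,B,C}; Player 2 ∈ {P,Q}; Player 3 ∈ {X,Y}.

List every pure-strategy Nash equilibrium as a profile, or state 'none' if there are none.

(A,P,X): not NE [P2→Q gives 9>5]
(A,P,Y): not NE [P3→X gives 7>1]
(A,Q,X): NE
(A,Q,Y): not NE [P2→P gives 7>4]
(B,P,X): not NE [P1→A gives 5>0; P3→Y gives 4>2]
(B,P,Y): not NE [P1→A gives 8>0]
(B,Q,X): not NE [P1→A gives 10>2]
(B,Q,Y): not NE [P1→A gives 4>3; P2→P gives 7>2; P3→X gives 2>0]
(C,P,X): not NE [P1→A gives 5>1]
(C,P,Y): not NE [P1→A gives 8>4; P3→X gives 9>1]
(C,Q,X): not NE [P1→A gives 10>8; P2→P gives 8>1]
(C,Q,Y): not NE [P1→A gives 4>3; P2→P gives 7>2; P3→X gives 9>7]

PSNE = {(A,Q,X)}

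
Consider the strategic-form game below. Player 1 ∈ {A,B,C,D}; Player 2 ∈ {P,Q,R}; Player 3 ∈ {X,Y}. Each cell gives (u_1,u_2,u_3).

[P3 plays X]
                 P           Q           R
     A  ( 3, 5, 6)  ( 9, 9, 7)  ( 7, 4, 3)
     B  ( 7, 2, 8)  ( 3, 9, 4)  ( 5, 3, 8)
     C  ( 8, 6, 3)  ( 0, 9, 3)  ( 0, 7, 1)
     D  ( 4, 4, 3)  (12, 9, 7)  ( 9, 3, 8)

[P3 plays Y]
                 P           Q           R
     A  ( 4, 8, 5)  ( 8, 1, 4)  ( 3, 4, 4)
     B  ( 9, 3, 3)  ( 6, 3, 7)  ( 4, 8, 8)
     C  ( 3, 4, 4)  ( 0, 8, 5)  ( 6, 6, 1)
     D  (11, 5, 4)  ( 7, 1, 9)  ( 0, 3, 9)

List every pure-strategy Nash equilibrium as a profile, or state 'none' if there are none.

NE set: (D,P,Y)

(A,P,X): not NE [P1→C gives 8>3; P2→Q gives 9>5]
(A,P,Y): not NE [P1→D gives 11>4; P3→X gives 6>5]
(A,Q,X): not NE [P1→D gives 12>9]
(A,Q,Y): not NE [P2→P gives 8>1; P3→X gives 7>4]
(A,R,X): not NE [P1→D gives 9>7; P2→Q gives 9>4; P3→Y gives 4>3]
(A,R,Y): not NE [P1→C gives 6>3; P2→P gives 8>4]
(B,P,X): not NE [P1→C gives 8>7; P2→Q gives 9>2]
(B,P,Y): not NE [P1→D gives 11>9; P2→R gives 8>3; P3→X gives 8>3]
(B,Q,X): not NE [P1→D gives 12>3; P3→Y gives 7>4]
(B,Q,Y): not NE [P1→A gives 8>6; P2→R gives 8>3]
(B,R,X): not NE [P1→D gives 9>5; P2→Q gives 9>3]
(B,R,Y): not NE [P1→C gives 6>4]
(C,P,X): not NE [P2→Q gives 9>6; P3→Y gives 4>3]
(C,P,Y): not NE [P1→D gives 11>3; P2→Q gives 8>4]
(C,Q,X): not NE [P1→D gives 12>0; P3→Y gives 5>3]
(C,Q,Y): not NE [P1→A gives 8>0]
(C,R,X): not NE [P1→D gives 9>0; P2→Q gives 9>7]
(C,R,Y): not NE [P2→Q gives 8>6]
(D,P,X): not NE [P1→C gives 8>4; P2→Q gives 9>4; P3→Y gives 4>3]
(D,P,Y): NE
(D,Q,X): not NE [P3→Y gives 9>7]
(D,Q,Y): not NE [P1→A gives 8>7; P2→P gives 5>1]
(D,R,X): not NE [P2→Q gives 9>3; P3→Y gives 9>8]
(D,R,Y): not NE [P1→C gives 6>0; P2→P gives 5>3]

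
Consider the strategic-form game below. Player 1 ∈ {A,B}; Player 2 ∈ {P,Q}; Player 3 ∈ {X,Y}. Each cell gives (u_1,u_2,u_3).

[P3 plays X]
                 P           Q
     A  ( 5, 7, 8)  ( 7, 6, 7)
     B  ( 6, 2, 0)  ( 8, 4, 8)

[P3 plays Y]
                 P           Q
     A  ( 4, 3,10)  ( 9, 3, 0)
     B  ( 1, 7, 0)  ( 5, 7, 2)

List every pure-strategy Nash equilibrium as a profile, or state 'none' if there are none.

Nash profiles: (A,P,Y), (B,Q,X)

(A,P,X): not NE [P1→B gives 6>5; P3→Y gives 10>8]
(A,P,Y): NE
(A,Q,X): not NE [P1→B gives 8>7; P2→P gives 7>6]
(A,Q,Y): not NE [P3→X gives 7>0]
(B,P,X): not NE [P2→Q gives 4>2]
(B,P,Y): not NE [P1→A gives 4>1]
(B,Q,X): NE
(B,Q,Y): not NE [P1→A gives 9>5; P3→X gives 8>2]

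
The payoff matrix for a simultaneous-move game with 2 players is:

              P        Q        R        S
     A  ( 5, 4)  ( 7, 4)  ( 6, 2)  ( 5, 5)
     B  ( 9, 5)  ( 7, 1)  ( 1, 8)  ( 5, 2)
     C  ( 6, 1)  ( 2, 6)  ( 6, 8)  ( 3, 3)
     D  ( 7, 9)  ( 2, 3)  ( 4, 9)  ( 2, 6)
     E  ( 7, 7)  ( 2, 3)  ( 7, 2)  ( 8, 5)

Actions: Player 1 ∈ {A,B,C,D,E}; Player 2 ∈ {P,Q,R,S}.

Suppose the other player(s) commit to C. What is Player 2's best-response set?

u_2(P vs C) = 1
u_2(Q vs C) = 6
u_2(R vs C) = 8
u_2(S vs C) = 3
max payoff 8 at {R}

argmax u_2 = {R}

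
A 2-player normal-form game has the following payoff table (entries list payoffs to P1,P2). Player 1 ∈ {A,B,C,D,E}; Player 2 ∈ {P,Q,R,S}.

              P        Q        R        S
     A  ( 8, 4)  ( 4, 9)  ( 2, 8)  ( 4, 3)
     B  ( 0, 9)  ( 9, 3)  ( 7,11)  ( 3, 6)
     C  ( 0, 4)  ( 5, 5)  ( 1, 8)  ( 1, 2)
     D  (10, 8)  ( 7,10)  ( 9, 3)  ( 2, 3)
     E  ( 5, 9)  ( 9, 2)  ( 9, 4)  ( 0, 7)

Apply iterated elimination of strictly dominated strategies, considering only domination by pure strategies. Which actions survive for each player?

P1 drop C (D beats it: P:10>0 Q:7>5 R:9>1 S:2>1)
P2 drop S (P beats it: A:4>3 B:9>6 D:8>3 E:9>7)
P1 drop A (D beats it: P:10>8 Q:7>4 R:9>2)
P1→{B,D,E} P2→{P,Q,R}

Survivors P1:{B,D,E} P2:{P,Q,R}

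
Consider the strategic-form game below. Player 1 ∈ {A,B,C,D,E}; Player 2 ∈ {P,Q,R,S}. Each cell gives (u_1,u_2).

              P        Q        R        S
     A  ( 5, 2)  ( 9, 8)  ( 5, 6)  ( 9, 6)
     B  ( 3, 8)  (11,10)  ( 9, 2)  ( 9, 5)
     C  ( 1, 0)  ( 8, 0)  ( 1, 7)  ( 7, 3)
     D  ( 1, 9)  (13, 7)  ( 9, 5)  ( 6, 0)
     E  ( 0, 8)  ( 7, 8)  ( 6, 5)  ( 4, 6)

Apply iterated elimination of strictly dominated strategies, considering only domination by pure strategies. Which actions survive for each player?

P1 drop C (A beats it: P:5>1 Q:9>8 R:5>1 S:9>7)
P1 drop E (B beats it: P:3>0 Q:11>7 R:9>6 S:9>4)
P2 drop R (Q beats it: A:8>6 B:10>2 D:7>5)
P2 drop S (Q beats it: A:8>6 B:10>5 D:7>0)
P1→{A,B,D} P2→{P,Q}

Remaining: P1:{A,B,D} P2:{P,Q}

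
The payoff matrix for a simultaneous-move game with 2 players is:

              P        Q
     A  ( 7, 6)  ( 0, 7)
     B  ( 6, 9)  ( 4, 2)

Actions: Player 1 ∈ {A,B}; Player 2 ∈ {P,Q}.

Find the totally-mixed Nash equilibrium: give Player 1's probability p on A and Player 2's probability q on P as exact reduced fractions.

(p,q) = (7/8, 4/5)

P1 indiff ⇒ q·7+(1-q)·0 = q·6+(1-q)·4 ⇒ q(1) = (1-q)(4) ⇒ q = 4/5
P2 indiff ⇒ p·6+(1-p)·9 = p·7+(1-p)·2 ⇒ p(-1) = (1-p)(-7) ⇒ p = 7/8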